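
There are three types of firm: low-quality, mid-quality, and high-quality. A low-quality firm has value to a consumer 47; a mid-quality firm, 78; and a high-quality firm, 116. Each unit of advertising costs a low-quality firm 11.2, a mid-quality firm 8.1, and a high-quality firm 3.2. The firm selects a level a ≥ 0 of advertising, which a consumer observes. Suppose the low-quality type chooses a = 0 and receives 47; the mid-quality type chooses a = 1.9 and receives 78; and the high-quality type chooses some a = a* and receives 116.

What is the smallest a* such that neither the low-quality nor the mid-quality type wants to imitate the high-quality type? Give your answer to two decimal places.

Mid-quality type (on-path payoff 78 − 8.1×1.9 = 62.61) won't mimic when 62.61 ≥ 116 − 8.1·a*, i.e. a* ≥ 6.59.
Low-quality type (on-path payoff 47) won't mimic when 47 ≥ 116 − 11.2·a*, i.e. a* ≥ 6.16.
Both must hold, so a* = max(6.16, 6.59) = 6.59. The mid-quality type's constraint binds.

6.59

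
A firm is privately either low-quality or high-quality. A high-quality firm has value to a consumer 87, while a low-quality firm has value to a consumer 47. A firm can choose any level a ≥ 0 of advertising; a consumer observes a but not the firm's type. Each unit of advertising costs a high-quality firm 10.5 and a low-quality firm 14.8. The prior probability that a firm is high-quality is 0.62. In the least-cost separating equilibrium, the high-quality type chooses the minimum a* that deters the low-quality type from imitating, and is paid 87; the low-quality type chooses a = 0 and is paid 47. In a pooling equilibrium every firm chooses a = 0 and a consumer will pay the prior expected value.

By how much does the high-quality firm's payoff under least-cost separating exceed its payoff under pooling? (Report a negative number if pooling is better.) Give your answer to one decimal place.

Least-cost separating signal: a* solves 47 = 87 − 14.8·a*, so a* = (87 − 47)/14.8 ≈ 2.7027.
High-quality type's separating payoff: 87 − 10.5 × a* = 87 − 10.5 × (87 − 47)/14.8 = 87 − 420/14.8 ≈ 58.622.
Pooling payoff: 0.62 × 87 + 0.38 × 47 = 71.8.
Difference: 58.622 − 71.8 = -13.178, i.e. -13.2 to one decimal place.
The high-quality type would prefer the pooling outcome.

-13.2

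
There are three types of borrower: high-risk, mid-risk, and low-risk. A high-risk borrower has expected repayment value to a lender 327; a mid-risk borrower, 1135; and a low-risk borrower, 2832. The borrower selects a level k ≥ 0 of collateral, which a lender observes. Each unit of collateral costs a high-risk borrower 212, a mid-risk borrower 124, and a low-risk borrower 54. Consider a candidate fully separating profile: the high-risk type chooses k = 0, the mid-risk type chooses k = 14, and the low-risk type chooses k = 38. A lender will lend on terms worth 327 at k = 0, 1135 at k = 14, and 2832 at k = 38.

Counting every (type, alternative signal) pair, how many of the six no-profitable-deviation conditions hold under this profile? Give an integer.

5

High-risk (own payoff 327): to k=14 gives 1135 − 212×14 = -1833 → no gain ✓; to k=38 gives 2832 − 212×38 = -5224 → no gain ✓.
Low-risk (own payoff 2832 − 54×38 = 780): to k=0 gives 327 → no gain ✓; to k=14 gives 1135 − 54×14 = 379 → no gain ✓.
Mid-risk (own payoff 1135 − 124×14 = -601): to k=0 gives 327 → profitable ✗; to k=38 gives 2832 − 124×38 = -1880 → no gain ✓.
5 of the 6 constraints hold; not an equilibrium.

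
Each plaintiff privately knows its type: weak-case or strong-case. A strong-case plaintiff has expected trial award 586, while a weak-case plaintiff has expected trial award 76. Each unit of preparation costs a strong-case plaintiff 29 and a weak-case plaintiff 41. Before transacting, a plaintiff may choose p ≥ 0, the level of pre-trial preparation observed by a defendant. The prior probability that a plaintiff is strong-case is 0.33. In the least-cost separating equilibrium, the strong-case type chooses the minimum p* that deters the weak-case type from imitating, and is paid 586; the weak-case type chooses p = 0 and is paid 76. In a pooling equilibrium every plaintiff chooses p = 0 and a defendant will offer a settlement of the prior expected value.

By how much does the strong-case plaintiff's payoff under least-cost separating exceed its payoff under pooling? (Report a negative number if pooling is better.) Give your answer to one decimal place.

Least-cost separating signal: p* solves 76 = 586 − 41·p*, so p* = (586 − 76)/41 ≈ 12.4390.
Strong-case type's separating payoff: 586 − 29 × p* = 586 − 29 × (586 − 76)/41 = 586 − 14790/41 ≈ 225.268.
Pooling payoff: 0.33 × 586 + 0.67 × 76 = 244.3.
Difference: 225.268 − 244.3 = -19.032, i.e. -19.0 to one decimal place.
The strong-case type would prefer the pooling outcome.

-19.0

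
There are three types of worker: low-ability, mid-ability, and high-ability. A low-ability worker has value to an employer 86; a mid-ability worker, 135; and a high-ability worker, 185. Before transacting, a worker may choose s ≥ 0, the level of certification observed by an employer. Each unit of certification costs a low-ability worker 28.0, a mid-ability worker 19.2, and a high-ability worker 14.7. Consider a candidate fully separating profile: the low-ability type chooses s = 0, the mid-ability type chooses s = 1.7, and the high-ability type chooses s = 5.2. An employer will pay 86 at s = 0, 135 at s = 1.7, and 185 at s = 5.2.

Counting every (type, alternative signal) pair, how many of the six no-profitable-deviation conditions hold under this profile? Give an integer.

Mid-ability (own payoff 135 − 19.2×1.7 = 102.36): to s=0 gives 86 → no gain ✓; to s=5.2 gives 185 − 19.2×5.2 = 85.16 → no gain ✓.
Low-ability (own payoff 86): to s=1.7 gives 135 − 28.0×1.7 = 87.4 → profitable ✗; to s=5.2 gives 185 − 28.0×5.2 = 39.4 → no gain ✓.
High-ability (own payoff 185 − 14.7×5.2 = 108.56): to s=0 gives 86 → no gain ✓; to s=1.7 gives 135 − 14.7×1.7 = 110.01 → profitable ✗.
4 of the 6 constraints hold; not an equilibrium.

4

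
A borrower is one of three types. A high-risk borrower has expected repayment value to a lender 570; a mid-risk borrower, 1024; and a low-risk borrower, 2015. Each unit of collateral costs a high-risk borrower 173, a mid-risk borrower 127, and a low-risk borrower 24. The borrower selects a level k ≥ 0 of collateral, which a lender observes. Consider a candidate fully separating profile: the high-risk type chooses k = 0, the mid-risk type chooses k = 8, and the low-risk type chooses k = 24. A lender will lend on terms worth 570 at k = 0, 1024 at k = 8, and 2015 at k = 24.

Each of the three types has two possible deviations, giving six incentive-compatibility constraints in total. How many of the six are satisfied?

5

Mid-risk (own payoff 1024 − 127×8 = 8): to k=0 gives 570 → profitable ✗; to k=24 gives 2015 − 127×24 = -1033 → no gain ✓.
Low-risk (own payoff 2015 − 24×24 = 1439): to k=0 gives 570 → no gain ✓; to k=8 gives 1024 − 24×8 = 832 → no gain ✓.
High-risk (own payoff 570): to k=8 gives 1024 − 173×8 = -360 → no gain ✓; to k=24 gives 2015 − 173×24 = -2137 → no gain ✓.
5 of the 6 constraints hold; not an equilibrium.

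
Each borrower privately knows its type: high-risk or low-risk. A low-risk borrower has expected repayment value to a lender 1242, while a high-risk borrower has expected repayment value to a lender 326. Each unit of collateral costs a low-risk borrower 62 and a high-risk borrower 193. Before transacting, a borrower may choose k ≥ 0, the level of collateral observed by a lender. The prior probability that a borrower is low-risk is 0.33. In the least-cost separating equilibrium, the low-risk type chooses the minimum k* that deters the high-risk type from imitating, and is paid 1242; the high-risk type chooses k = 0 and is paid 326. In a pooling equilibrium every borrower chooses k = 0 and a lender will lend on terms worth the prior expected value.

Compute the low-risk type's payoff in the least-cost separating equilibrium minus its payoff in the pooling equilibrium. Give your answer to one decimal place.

319.5

Least-cost separating signal: k* solves 326 = 1242 − 193·k*, so k* = (1242 − 326)/193 ≈ 4.7461.
Low-risk type's separating payoff: 1242 − 62 × k* = 1242 − 62 × (1242 − 326)/193 = 1242 − 56792/193 ≈ 947.741.
Pooling payoff: 0.33 × 1242 + 0.67 × 326 = 628.28.
Difference: 947.741 − 628.28 = 319.461, i.e. 319.5 to one decimal place.
The low-risk type prefers to separate.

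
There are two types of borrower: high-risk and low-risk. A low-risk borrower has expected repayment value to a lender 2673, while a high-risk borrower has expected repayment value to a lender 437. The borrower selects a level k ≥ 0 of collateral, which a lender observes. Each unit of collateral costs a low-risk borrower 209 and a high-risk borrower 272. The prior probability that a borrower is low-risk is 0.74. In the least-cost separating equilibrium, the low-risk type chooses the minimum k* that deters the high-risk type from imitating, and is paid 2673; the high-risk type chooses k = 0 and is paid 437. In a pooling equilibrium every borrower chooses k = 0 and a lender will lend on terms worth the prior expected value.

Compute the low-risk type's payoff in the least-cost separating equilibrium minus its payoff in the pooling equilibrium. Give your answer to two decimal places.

Least-cost separating signal: k* solves 437 = 2673 − 272·k*, so k* = (2673 − 437)/272 ≈ 8.2206.
Low-risk type's separating payoff: 2673 − 209 × k* = 2673 − 209 × (2673 − 437)/272 = 2673 − 467324/272 ≈ 954.8971.
Pooling payoff: 0.74 × 2673 + 0.26 × 437 = 2091.64.
Difference: 954.8971 − 2091.64 = -1136.7429, i.e. -1136.74 to two decimal places.
The low-risk type would prefer the pooling outcome.

-1136.74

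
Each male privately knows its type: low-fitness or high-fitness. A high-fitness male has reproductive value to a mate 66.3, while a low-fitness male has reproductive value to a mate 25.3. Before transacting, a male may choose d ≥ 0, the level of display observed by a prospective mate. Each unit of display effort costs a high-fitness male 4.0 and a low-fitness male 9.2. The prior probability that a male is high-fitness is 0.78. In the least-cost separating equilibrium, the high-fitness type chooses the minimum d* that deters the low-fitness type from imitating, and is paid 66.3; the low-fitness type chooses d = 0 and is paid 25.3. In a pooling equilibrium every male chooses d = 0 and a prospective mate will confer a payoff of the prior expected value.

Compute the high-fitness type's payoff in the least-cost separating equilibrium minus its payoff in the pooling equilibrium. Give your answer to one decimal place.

-8.8

Least-cost separating signal: d* solves 25.3 = 66.3 − 9.2·d*, so d* = (66.3 − 25.3)/9.2 ≈ 4.4565.
High-fitness type's separating payoff: 66.3 − 4.0 × d* = 66.3 − 4.0 × (66.3 − 25.3)/9.2 = 66.3 − 164/9.2 ≈ 48.474.
Pooling payoff: 0.78 × 66.3 + 0.22 × 25.3 = 57.28.
Difference: 48.474 − 57.28 = -8.806, i.e. -8.8 to one decimal place.
The high-fitness type would prefer the pooling outcome.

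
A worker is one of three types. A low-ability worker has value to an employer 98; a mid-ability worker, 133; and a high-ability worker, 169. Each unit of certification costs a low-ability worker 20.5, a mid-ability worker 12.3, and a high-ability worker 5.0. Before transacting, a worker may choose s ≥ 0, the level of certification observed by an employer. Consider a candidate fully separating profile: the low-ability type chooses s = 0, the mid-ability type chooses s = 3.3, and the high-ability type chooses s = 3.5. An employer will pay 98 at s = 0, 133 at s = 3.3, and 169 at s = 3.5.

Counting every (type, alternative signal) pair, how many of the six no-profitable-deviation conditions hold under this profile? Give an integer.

4

High-ability (own payoff 169 − 5.0×3.5 = 151.5): to s=0 gives 98 → no gain ✓; to s=3.3 gives 133 − 5.0×3.3 = 116.5 → no gain ✓.
Low-ability (own payoff 98): to s=3.3 gives 133 − 20.5×3.3 = 65.35 → no gain ✓; to s=3.5 gives 169 − 20.5×3.5 = 97.25 → no gain ✓.
Mid-ability (own payoff 133 − 12.3×3.3 = 92.41): to s=0 gives 98 → profitable ✗; to s=3.5 gives 169 − 12.3×3.5 = 125.95 → profitable ✗.
4 of the 6 constraints hold; not an equilibrium.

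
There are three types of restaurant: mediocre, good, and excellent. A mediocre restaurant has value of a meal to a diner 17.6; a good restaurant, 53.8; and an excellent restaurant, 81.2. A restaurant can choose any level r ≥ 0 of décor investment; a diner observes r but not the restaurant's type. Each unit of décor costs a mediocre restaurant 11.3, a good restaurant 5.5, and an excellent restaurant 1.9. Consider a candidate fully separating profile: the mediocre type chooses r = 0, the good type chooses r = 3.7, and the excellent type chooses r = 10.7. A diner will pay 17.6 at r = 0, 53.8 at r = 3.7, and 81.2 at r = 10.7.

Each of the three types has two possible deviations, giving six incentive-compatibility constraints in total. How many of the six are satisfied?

6

Excellent (own payoff 81.2 − 1.9×10.7 = 60.87): to r=0 gives 17.6 → no gain ✓; to r=3.7 gives 53.8 − 1.9×3.7 = 46.77 → no gain ✓.
Mediocre (own payoff 17.6): to r=3.7 gives 53.8 − 11.3×3.7 = 11.99 → no gain ✓; to r=10.7 gives 81.2 − 11.3×10.7 = -39.71 → no gain ✓.
Good (own payoff 53.8 − 5.5×3.7 = 33.45): to r=0 gives 17.6 → no gain ✓; to r=10.7 gives 81.2 − 5.5×10.7 = 22.35 → no gain ✓.
6 of the 6 constraints hold; this profile is a separating equilibrium.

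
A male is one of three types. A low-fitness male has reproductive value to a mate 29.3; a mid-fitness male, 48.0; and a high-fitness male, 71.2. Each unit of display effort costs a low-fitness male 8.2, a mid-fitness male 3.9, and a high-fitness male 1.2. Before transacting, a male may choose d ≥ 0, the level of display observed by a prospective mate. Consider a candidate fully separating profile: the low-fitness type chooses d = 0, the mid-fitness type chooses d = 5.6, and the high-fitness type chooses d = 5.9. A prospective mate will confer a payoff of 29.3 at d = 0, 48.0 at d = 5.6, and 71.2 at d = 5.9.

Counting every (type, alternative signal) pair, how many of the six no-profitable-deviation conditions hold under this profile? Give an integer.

4

Mid-fitness (own payoff 48.0 − 3.9×5.6 = 26.16): to d=0 gives 29.3 → profitable ✗; to d=5.9 gives 71.2 − 3.9×5.9 = 48.19 → profitable ✗.
High-fitness (own payoff 71.2 − 1.2×5.9 = 64.12): to d=0 gives 29.3 → no gain ✓; to d=5.6 gives 48.0 − 1.2×5.6 = 41.28 → no gain ✓.
Low-fitness (own payoff 29.3): to d=5.6 gives 48.0 − 8.2×5.6 = 2.08 → no gain ✓; to d=5.9 gives 71.2 − 8.2×5.9 = 22.82 → no gain ✓.
4 of the 6 constraints hold; not an equilibrium.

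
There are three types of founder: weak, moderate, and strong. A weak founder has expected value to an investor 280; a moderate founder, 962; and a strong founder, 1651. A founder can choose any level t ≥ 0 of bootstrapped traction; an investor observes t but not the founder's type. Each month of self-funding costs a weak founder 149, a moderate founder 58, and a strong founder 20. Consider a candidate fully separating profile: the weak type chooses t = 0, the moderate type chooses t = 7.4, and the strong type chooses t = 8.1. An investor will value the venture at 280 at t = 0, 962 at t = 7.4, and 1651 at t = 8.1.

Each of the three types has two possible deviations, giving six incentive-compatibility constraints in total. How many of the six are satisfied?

4

Moderate (own payoff 962 − 58×7.4 = 532.8): to t=0 gives 280 → no gain ✓; to t=8.1 gives 1651 − 58×8.1 = 1181.2 → profitable ✗.
Strong (own payoff 1651 − 20×8.1 = 1489): to t=0 gives 280 → no gain ✓; to t=7.4 gives 962 − 20×7.4 = 814 → no gain ✓.
Weak (own payoff 280): to t=7.4 gives 962 − 149×7.4 = -140.6 → no gain ✓; to t=8.1 gives 1651 − 149×8.1 = 444.1 → profitable ✗.
4 of the 6 constraints hold; not an equilibrium.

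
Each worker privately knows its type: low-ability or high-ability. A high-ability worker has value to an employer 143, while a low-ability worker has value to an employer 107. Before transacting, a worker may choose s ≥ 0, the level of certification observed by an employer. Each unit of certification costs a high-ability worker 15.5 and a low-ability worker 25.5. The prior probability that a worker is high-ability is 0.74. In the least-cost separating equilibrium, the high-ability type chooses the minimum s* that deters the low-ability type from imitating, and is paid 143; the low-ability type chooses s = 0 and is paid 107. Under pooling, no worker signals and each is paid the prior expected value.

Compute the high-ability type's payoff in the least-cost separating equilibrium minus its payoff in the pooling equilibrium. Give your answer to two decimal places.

Least-cost separating signal: s* solves 107 = 143 − 25.5·s*, so s* = (143 − 107)/25.5 ≈ 1.4118.
High-ability type's separating payoff: 143 − 15.5 × s* = 143 − 15.5 × (143 − 107)/25.5 = 143 − 558/25.5 ≈ 121.1176.
Pooling payoff: 0.74 × 143 + 0.26 × 107 = 133.64.
Difference: 121.1176 − 133.64 = -12.5224, i.e. -12.52 to two decimal places.
The high-ability type would prefer the pooling outcome.

-12.52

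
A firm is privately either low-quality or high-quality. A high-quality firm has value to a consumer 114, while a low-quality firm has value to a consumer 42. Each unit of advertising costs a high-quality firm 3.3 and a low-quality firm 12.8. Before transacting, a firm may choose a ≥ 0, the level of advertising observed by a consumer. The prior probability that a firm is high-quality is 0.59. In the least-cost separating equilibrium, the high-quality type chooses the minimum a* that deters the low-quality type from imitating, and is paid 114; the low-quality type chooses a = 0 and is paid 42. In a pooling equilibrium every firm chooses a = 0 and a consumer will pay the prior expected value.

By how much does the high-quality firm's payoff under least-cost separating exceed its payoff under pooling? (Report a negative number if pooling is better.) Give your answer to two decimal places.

10.96

Least-cost separating signal: a* solves 42 = 114 − 12.8·a*, so a* = (114 − 42)/12.8 = 5.625.
High-quality type's separating payoff: 114 − 3.3 × a* = 114 − 3.3 × (114 − 42)/12.8 = 114 − 237.6/12.8 = 95.4375.
Pooling payoff: 0.59 × 114 + 0.41 × 42 = 84.48.
Difference: 95.4375 − 84.48 = 10.9575, i.e. 10.96 to two decimal places.
The high-quality type prefers to separate.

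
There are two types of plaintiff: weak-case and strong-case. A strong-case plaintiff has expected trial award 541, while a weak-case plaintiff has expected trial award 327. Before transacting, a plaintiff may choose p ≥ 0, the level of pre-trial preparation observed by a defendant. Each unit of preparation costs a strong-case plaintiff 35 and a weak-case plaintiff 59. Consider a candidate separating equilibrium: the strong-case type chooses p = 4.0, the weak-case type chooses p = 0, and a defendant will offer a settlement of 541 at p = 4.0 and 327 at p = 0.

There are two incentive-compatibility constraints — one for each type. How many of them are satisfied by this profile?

2

Weak-case type: stay at 0 → 327; mimic → 541 − 59 × 4.0 = 305. IC holds (327 ≥ 305).
Strong-case type: signal → 541 − 35 × 4.0 = 401; deviate to 0 → 327. IC holds (401 ≥ 327).
2 of 2 constraints hold, so this is a separating equilibrium.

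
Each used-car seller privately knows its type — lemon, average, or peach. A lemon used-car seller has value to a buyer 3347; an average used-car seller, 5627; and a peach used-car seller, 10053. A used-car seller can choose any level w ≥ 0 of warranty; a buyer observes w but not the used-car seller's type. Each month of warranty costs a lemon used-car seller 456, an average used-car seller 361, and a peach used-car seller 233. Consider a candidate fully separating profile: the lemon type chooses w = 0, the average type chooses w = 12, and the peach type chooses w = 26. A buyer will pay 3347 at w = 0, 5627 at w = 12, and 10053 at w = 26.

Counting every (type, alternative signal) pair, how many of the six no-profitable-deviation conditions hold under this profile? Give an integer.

5

Lemon (own payoff 3347): to w=12 gives 5627 − 456×12 = 155 → no gain ✓; to w=26 gives 10053 − 456×26 = -1803 → no gain ✓.
Peach (own payoff 10053 − 233×26 = 3995): to w=0 gives 3347 → no gain ✓; to w=12 gives 5627 − 233×12 = 2831 → no gain ✓.
Average (own payoff 5627 − 361×12 = 1295): to w=0 gives 3347 → profitable ✗; to w=26 gives 10053 − 361×26 = 667 → no gain ✓.
5 of the 6 constraints hold; not an equilibrium.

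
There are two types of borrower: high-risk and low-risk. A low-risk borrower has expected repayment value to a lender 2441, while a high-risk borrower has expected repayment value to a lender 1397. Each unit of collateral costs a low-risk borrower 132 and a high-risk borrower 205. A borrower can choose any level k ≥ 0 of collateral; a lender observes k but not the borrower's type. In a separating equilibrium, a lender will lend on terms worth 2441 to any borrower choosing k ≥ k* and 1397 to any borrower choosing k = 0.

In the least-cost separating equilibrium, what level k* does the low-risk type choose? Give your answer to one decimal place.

5.1

A high-risk borrower choosing k = 0 receives 1397.
Imitating at k* instead would pay 2441 at cost 205·k*, netting 2441 − 205·k*.
Indifference: 1397 = 2441 − 205·k*, so k* = (2441 − 1397) / 205 ≈ 5.1.
At k* the high-risk type's incentive constraint just binds; the low-risk type strictly prefers k* since its per-unit cost is lower.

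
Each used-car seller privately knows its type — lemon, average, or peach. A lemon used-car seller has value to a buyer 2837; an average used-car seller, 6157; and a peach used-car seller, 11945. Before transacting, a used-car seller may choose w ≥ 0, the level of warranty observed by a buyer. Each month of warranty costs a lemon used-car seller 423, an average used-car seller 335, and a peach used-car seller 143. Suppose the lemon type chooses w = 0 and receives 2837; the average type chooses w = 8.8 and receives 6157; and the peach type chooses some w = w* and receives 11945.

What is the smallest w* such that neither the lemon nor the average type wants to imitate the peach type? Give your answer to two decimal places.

Lemon type (on-path payoff 2837) won't mimic when 2837 ≥ 11945 − 423·w*, i.e. w* ≥ 21.53.
Average type (on-path payoff 6157 − 335×8.8 = 3209) won't mimic when 3209 ≥ 11945 − 335·w*, i.e. w* ≥ 26.08.
Both must hold, so w* = max(21.53, 26.08) = 26.08. The average type's constraint binds.

26.08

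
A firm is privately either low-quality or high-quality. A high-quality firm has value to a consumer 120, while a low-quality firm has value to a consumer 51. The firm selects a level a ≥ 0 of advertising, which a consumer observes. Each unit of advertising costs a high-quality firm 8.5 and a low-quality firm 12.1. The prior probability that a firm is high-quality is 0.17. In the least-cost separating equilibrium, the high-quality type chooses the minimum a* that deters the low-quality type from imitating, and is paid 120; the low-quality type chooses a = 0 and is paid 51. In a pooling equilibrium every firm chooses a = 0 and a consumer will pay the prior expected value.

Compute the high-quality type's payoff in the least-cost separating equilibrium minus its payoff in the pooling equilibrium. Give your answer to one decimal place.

Least-cost separating signal: a* solves 51 = 120 − 12.1·a*, so a* = (120 − 51)/12.1 ≈ 5.7025.
High-quality type's separating payoff: 120 − 8.5 × a* = 120 − 8.5 × (120 − 51)/12.1 = 120 − 586.5/12.1 ≈ 71.529.
Pooling payoff: 0.17 × 120 + 0.83 × 51 = 62.73.
Difference: 71.529 − 62.73 = 8.799, i.e. 8.8 to one decimal place.
The high-quality type prefers to separate.

8.8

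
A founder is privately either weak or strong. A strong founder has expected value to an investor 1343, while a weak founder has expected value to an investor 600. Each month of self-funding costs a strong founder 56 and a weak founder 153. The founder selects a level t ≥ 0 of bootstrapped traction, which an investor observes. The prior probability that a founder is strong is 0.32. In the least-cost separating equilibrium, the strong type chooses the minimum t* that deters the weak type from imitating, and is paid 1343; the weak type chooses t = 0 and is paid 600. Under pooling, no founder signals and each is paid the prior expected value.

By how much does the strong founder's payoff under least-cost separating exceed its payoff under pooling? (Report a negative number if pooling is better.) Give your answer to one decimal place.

Least-cost separating signal: t* solves 600 = 1343 − 153·t*, so t* = (1343 − 600)/153 ≈ 4.8562.
Strong type's separating payoff: 1343 − 56 × t* = 1343 − 56 × (1343 − 600)/153 = 1343 − 41608/153 ≈ 1071.052.
Pooling payoff: 0.32 × 1343 + 0.68 × 600 = 837.76.
Difference: 1071.052 − 837.76 = 233.292, i.e. 233.3 to one decimal place.
The strong type prefers to separate.

233.3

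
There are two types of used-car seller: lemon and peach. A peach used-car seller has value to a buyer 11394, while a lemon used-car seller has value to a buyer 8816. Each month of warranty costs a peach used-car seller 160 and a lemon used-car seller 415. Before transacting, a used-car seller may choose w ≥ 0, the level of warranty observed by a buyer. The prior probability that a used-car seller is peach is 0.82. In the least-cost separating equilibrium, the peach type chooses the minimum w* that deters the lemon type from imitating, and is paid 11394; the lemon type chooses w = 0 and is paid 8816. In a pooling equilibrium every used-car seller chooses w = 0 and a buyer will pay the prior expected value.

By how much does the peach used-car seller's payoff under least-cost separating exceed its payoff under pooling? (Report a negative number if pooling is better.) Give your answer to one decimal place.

Least-cost separating signal: w* solves 8816 = 11394 − 415·w*, so w* = (11394 − 8816)/415 ≈ 6.2120.
Peach type's separating payoff: 11394 − 160 × w* = 11394 − 160 × (11394 − 8816)/415 = 11394 − 412480/415 ≈ 10400.072.
Pooling payoff: 0.82 × 11394 + 0.18 × 8816 = 10929.96.
Difference: 10400.072 − 10929.96 = -529.888, i.e. -529.9 to one decimal place.
The peach type would prefer the pooling outcome.

-529.9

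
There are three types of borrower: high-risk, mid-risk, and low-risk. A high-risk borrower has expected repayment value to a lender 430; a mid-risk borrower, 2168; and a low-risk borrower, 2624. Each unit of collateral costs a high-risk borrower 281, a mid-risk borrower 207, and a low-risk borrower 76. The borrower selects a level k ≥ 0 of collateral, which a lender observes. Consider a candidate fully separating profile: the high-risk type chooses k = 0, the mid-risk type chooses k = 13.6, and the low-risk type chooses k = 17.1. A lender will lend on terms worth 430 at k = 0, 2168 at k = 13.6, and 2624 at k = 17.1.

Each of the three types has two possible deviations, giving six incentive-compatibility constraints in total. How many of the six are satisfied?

5

Low-risk (own payoff 2624 − 76×17.1 = 1324.4): to k=0 gives 430 → no gain ✓; to k=13.6 gives 2168 − 76×13.6 = 1134.4 → no gain ✓.
Mid-risk (own payoff 2168 − 207×13.6 = -647.2): to k=0 gives 430 → profitable ✗; to k=17.1 gives 2624 − 207×17.1 = -915.7 → no gain ✓.
High-risk (own payoff 430): to k=13.6 gives 2168 − 281×13.6 = -1653.6 → no gain ✓; to k=17.1 gives 2624 − 281×17.1 = -2181.1 → no gain ✓.
5 of the 6 constraints hold; not an equilibrium.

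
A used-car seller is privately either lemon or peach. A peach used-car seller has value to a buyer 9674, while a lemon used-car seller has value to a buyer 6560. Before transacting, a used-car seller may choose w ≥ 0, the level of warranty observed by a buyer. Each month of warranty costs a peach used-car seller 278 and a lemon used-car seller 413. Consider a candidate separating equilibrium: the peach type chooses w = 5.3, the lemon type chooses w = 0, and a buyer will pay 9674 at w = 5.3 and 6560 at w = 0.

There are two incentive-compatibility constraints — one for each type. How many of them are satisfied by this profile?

Lemon type: stay at 0 → 6560; mimic → 9674 − 413 × 5.3 = 7485.1. IC fails (6560 < 7485.1).
Peach type: signal → 9674 − 278 × 5.3 = 8200.6; deviate to 0 → 6560. IC holds (8200.6 ≥ 6560).
1 of 2 constraints hold, so this profile is not an equilibrium.

1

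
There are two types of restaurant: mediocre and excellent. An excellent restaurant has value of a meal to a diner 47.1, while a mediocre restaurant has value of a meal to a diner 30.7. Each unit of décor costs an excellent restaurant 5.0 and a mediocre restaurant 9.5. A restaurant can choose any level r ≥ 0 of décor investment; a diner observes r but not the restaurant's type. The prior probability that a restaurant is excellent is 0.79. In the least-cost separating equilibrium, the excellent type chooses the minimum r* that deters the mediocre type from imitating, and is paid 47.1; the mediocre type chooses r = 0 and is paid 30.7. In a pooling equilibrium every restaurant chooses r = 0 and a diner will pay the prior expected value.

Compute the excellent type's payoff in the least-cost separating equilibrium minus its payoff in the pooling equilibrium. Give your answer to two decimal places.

-5.19

Least-cost separating signal: r* solves 30.7 = 47.1 − 9.5·r*, so r* = (47.1 − 30.7)/9.5 ≈ 1.7263.
Excellent type's separating payoff: 47.1 − 5.0 × r* = 47.1 − 5.0 × (47.1 − 30.7)/9.5 = 47.1 − 82/9.5 ≈ 38.4684.
Pooling payoff: 0.79 × 47.1 + 0.21 × 30.7 = 43.656.
Difference: 38.4684 − 43.656 = -5.1876, i.e. -5.19 to two decimal places.
The excellent type would prefer the pooling outcome.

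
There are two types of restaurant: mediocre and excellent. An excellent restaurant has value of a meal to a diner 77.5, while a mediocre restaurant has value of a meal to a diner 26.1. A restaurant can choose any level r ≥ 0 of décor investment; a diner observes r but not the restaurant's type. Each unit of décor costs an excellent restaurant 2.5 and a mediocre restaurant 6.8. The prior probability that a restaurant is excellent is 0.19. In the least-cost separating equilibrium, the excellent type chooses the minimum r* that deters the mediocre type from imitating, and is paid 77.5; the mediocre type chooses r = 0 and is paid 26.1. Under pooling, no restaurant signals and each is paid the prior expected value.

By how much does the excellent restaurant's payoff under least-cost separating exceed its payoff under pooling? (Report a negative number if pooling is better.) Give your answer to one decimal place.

Least-cost separating signal: r* solves 26.1 = 77.5 − 6.8·r*, so r* = (77.5 − 26.1)/6.8 ≈ 7.5588.
Excellent type's separating payoff: 77.5 − 2.5 × r* = 77.5 − 2.5 × (77.5 − 26.1)/6.8 = 77.5 − 128.5/6.8 ≈ 58.603.
Pooling payoff: 0.19 × 77.5 + 0.81 × 26.1 = 35.866.
Difference: 58.603 − 35.866 = 22.737, i.e. 22.7 to one decimal place.
The excellent type prefers to separate.

22.7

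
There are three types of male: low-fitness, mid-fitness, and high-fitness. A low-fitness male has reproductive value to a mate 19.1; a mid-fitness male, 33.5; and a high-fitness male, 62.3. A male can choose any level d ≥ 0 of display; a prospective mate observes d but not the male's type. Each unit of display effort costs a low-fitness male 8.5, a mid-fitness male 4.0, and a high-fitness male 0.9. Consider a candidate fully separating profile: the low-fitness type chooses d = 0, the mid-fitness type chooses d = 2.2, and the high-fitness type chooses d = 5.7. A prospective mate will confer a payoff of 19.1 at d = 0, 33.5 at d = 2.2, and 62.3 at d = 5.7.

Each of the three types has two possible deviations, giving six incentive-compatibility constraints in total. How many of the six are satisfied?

5

Mid-fitness (own payoff 33.5 − 4.0×2.2 = 24.7): to d=0 gives 19.1 → no gain ✓; to d=5.7 gives 62.3 − 4.0×5.7 = 39.5 → profitable ✗.
High-fitness (own payoff 62.3 − 0.9×5.7 = 57.17): to d=0 gives 19.1 → no gain ✓; to d=2.2 gives 33.5 − 0.9×2.2 = 31.52 → no gain ✓.
Low-fitness (own payoff 19.1): to d=2.2 gives 33.5 − 8.5×2.2 = 14.8 → no gain ✓; to d=5.7 gives 62.3 − 8.5×5.7 = 13.85 → no gain ✓.
5 of the 6 constraints hold; not an equilibrium.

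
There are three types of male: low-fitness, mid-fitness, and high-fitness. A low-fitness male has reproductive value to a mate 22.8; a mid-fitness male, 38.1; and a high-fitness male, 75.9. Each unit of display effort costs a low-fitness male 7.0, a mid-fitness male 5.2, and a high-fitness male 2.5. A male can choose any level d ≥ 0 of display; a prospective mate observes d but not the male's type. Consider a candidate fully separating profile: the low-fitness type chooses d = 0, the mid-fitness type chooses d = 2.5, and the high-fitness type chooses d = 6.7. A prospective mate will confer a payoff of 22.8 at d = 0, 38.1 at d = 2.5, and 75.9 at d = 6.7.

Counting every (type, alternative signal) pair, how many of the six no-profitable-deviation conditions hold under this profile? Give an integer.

4

High-fitness (own payoff 75.9 − 2.5×6.7 = 59.15): to d=0 gives 22.8 → no gain ✓; to d=2.5 gives 38.1 − 2.5×2.5 = 31.85 → no gain ✓.
Low-fitness (own payoff 22.8): to d=2.5 gives 38.1 − 7.0×2.5 = 20.6 → no gain ✓; to d=6.7 gives 75.9 − 7.0×6.7 = 29 → profitable ✗.
Mid-fitness (own payoff 38.1 − 5.2×2.5 = 25.1): to d=0 gives 22.8 → no gain ✓; to d=6.7 gives 75.9 − 5.2×6.7 = 41.06 → profitable ✗.
4 of the 6 constraints hold; not an equilibrium.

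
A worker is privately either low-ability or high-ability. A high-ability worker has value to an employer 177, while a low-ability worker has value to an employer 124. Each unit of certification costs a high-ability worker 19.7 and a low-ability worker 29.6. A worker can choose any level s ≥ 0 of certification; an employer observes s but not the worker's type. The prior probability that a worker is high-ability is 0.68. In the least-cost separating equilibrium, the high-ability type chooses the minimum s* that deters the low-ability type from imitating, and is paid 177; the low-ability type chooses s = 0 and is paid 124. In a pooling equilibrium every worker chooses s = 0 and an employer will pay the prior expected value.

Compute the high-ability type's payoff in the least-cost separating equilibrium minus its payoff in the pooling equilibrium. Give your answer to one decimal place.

-18.3

Least-cost separating signal: s* solves 124 = 177 − 29.6·s*, so s* = (177 − 124)/29.6 ≈ 1.7905.
High-ability type's separating payoff: 177 − 19.7 × s* = 177 − 19.7 × (177 − 124)/29.6 = 177 − 1044.1/29.6 ≈ 141.726.
Pooling payoff: 0.68 × 177 + 0.32 × 124 = 160.04.
Difference: 141.726 − 160.04 = -18.314, i.e. -18.3 to one decimal place.
The high-ability type would prefer the pooling outcome.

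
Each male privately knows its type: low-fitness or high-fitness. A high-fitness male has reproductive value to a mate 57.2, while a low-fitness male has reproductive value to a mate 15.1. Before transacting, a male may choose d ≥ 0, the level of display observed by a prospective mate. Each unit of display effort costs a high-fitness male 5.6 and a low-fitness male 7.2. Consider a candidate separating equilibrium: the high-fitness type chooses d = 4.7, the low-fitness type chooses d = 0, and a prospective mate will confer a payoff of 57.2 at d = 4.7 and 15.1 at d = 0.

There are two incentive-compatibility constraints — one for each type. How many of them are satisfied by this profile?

High-fitness type: signal → 57.2 − 5.6 × 4.7 = 30.88; deviate to 0 → 15.1. IC holds (30.88 ≥ 15.1).
Low-fitness type: stay at 0 → 15.1; mimic → 57.2 − 7.2 × 4.7 = 23.36. IC fails (15.1 < 23.36).
1 of 2 constraints hold, so this profile is not an equilibrium.

1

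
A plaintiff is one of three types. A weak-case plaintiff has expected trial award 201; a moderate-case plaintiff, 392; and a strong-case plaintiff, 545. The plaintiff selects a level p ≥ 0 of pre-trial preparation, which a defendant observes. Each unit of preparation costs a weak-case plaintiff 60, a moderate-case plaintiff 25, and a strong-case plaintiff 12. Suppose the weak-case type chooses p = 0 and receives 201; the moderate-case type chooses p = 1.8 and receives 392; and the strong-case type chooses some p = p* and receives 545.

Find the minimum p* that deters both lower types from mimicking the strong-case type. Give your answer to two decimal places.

Weak-case type (on-path payoff 201) won't mimic when 201 ≥ 545 − 60·p*, i.e. p* ≥ 5.73.
Moderate-case type (on-path payoff 392 − 25×1.8 = 347) won't mimic when 347 ≥ 545 − 25·p*, i.e. p* ≥ 7.92.
Both must hold, so p* = max(5.73, 7.92) = 7.92. The moderate-case type's constraint binds.

7.92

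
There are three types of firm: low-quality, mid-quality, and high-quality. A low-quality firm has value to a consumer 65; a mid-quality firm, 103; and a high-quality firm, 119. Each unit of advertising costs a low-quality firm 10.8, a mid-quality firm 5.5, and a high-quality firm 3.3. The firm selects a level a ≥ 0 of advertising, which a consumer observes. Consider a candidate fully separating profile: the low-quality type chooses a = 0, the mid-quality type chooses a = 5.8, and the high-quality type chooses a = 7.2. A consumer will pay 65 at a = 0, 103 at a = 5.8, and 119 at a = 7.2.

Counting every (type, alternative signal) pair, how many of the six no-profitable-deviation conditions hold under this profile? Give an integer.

Mid-quality (own payoff 103 − 5.5×5.8 = 71.1): to a=0 gives 65 → no gain ✓; to a=7.2 gives 119 − 5.5×7.2 = 79.4 → profitable ✗.
High-quality (own payoff 119 − 3.3×7.2 = 95.24): to a=0 gives 65 → no gain ✓; to a=5.8 gives 103 − 3.3×5.8 = 83.86 → no gain ✓.
Low-quality (own payoff 65): to a=5.8 gives 103 − 10.8×5.8 = 40.36 → no gain ✓; to a=7.2 gives 119 − 10.8×7.2 = 41.24 → no gain ✓.
5 of the 6 constraints hold; not an equilibrium.

5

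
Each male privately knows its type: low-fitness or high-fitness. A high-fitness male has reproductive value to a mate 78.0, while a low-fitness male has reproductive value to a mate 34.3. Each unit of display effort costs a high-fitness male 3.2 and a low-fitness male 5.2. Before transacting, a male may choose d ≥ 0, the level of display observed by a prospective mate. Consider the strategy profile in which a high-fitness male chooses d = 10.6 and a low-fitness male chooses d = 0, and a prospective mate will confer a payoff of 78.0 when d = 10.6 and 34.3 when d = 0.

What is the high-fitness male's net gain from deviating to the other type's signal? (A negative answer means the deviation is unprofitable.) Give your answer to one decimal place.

Playing d = 10.6 the high-fitness male receives 78.0 − 3.2 × 10.6 = 44.08.
Deviating to d = 0 yields 34.3 instead.
Gain from deviating: 34.3 − 44.08 = -9.78, i.e. -9.8 to one decimal place.
The gain is negative, so the high-fitness type's incentive-compatibility constraint is satisfied.

-9.8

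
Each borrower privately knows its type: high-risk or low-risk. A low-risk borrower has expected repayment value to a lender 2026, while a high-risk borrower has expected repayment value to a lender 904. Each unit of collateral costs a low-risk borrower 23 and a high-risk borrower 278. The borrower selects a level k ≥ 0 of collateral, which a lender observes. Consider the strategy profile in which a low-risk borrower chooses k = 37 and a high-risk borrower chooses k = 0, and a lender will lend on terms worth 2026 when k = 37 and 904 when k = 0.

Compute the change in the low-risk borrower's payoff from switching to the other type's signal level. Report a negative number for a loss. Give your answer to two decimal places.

Playing k = 37 the low-risk borrower receives 2026 − 23 × 37 = 1175.
Deviating to k = 0 yields 904 instead.
Gain from deviating: 904 − 1175 = -271.00.
The gain is negative, so the low-risk type's incentive-compatibility constraint is satisfied.

-271.00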